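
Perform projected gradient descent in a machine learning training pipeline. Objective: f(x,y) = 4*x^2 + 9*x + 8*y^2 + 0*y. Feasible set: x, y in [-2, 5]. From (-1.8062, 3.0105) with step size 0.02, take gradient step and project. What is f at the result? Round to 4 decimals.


Step 1: Compute gradient at (-1.8062, 3.0105).
grad_x = 2*4*-1.8062 + 9 = -5.4496
grad_y = 2*8*3.0105 + 0 = 48.168
Step 2: Gradient step.
x_raw = -1.8062 - 0.02*-5.4496 = -1.6972
y_raw = 3.0105 - 0.02*48.168 = 2.0471
Step 3: Project onto [-2, 5].
x_proj = clip(-1.6972) = -1.6972
y_proj = clip(2.0471) = 2.0471
Step 4: Evaluate f.
f(-1.6972, 2.0471) = 29.7734


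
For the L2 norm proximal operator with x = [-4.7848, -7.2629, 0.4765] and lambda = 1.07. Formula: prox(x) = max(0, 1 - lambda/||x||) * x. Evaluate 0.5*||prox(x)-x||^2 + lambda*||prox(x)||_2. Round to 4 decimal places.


Step 1: Compute ||x||.
||x|| = 8.7104
Step 2: Compute scaling factor.
scale = max(0, 1 - 1.07/8.7104) = 0.8772
Step 3: prox(x) = [-4.197, -6.3707, 0.418]
||prox(x)|| = 7.6404
Step 4: Proximal objective.
0.5*||prox-x||^2 = 0.5725
lambda*||prox|| = 8.1752
Total = 8.7477


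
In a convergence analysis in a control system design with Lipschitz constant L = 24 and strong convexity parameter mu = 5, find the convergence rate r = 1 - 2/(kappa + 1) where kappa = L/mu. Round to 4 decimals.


Step 1: Compute the condition number.
kappa = L/mu = 24/5 = 4.8
Step 2: Compute the convergence rate.
r = 1 - 2/(kappa + 1) = 1 - 2*mu/(L + mu) = (L - mu)/(L + mu) = 19/29 = 0.6552


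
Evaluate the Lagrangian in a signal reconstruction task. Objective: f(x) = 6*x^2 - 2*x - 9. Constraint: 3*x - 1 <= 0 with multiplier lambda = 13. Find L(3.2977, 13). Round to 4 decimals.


Step 1: Evaluate f(x).
f(3.2977) = 6*3.2977^2 - 2*3.2977 - 9 = 49.6536
Step 2: Evaluate g(x).
g(3.2977) = 3*3.2977 - 1 = 8.8931
Step 3: Compute Lagrangian.
L = 49.6536 + 13*8.8931 = 165.2639


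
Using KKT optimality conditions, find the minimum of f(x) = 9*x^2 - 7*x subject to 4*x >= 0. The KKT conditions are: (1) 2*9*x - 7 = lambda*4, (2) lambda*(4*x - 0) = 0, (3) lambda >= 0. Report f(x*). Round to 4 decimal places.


Step 1: Try lambda = 0 (constraint inactive).
Stationarity: 2*9*x - 7 = 0
x* = 7/(2*9) = 7/18 = 0.3889 (rounded; the exact value 7/18 is used below)
Check constraint: 4*0.3889 = 1.5556 >= 0 -- satisfied.
Step 2: Compute optimal value.
f(x*) = 9*(7/18)^2 - 7*(7/18) = -1.3611


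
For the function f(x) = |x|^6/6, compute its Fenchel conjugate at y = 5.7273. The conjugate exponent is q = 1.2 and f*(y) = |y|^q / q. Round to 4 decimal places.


The conjugate exponent q satisfies 1/p + 1/q = 1.
p = 6, so q = 6/(6 - 1) = 1.2
|y|^q = 5.7273^1.2 = 8.1197
f*(5.7273) = 8.1197 / 1.2 = 6.7664


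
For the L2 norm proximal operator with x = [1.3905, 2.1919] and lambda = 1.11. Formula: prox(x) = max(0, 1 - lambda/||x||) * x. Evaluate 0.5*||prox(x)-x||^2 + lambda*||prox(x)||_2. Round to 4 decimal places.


Step 1: Compute ||x||.
||x|| = 2.5957
Step 2: Compute scaling factor.
scale = max(0, 1 - 1.11/2.5957) = 0.5724
Step 3: prox(x) = [0.7959, 1.2546]
||prox(x)|| = 1.4857
Step 4: Proximal objective.
0.5*||prox-x||^2 = 0.6161
lambda*||prox|| = 1.6491
Total = 2.2652


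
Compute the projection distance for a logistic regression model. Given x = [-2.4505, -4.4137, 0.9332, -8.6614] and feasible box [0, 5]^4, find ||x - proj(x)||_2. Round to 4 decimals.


Project each component onto [0, 5].
clip(-2.4505) = 0.0, clip(-4.4137) = 0.0, clip(0.9332) = 0.9332, clip(-8.6614) = 0.0
Projection = [0.0, 0.0, 0.9332, 0.0]
Squared diffs: [6.005, 19.4807, 0.0, 75.0198]
Distance = sqrt(100.5055) = 10.0252


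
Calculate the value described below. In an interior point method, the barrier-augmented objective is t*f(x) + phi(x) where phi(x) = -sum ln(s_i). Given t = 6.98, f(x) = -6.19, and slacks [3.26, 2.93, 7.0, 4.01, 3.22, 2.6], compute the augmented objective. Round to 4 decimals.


Step 1: Compute log-barrier.
ln values: [1.1817, 1.075, 1.9459, 1.3888, 1.1694, 0.9555]
phi = -(1.1817 + 1.075 + 1.9459 + 1.3888 + 1.1694 + 0.9555) = -7.7163
Step 2: Compute augmented objective.
t*f(x) = 6.98*-6.19 = -43.2062
Total = -43.2062 - 7.7163 = -50.9225


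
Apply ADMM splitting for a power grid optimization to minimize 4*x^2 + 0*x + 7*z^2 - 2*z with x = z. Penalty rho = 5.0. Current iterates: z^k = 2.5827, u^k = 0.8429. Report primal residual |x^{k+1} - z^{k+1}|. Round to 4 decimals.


ADMM iteration with rho = 5.0, z^k = 2.5827, u^k = 0.8429
Step 1: x-update.
Minimize 4*x^2 + 0*x + (5.0/2)*(x - 2.5827 + 0.8429)^2
FOC: (2*4 + 5.0)*x = 0 + 5.0*(2.5827 - 0.8429)
x^{k+1} = 0.6692
Step 2: z-update.
Minimize 7*z^2 - 2*z + (5.0/2)*(0.6692 - z + 0.8429)^2
FOC: (2*7 + 5.0)*z = 2 + 5.0*(0.6692 + 0.8429)
z^{k+1} = 0.5032
Step 3: u-update.
u^{k+1} = 0.8429 + 0.6692 - 0.5032 = 1.0089
Step 4: Primal residual = |0.6692 - 0.5032| = 0.166


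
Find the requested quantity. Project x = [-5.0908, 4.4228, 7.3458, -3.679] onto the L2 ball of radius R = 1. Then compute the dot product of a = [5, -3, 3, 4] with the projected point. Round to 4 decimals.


Step 1: Compute ||x|| (intermediates to 6 decimals).
||x|| = sqrt((-5.0908)^2 + 4.4228^2 + 7.3458^2 + (-3.679)^2) = 10.628886
Step 2: Project.
Since ||x|| > R, scale = R/||x|| = 1/10.628886 = 0.094083, proj(x) = scale * x
proj(x) = [-0.478958, 0.41611, 0.691115, -0.346131]
Step 3: Dot product.
a^T * proj(x) = 5*(-0.478958) - 3*0.41611 + 3*0.691115 + 4*(-0.346131) = -2.9543


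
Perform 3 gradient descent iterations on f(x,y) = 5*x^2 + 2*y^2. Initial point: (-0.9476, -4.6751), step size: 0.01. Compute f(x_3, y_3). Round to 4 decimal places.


Gradient descent on f(x,y) = 5*x^2 + 2*y^2.
Starting point: (-0.9476, -4.6751), alpha = 0.01
Step 1: grad_x = 2*5*-0.9476 = -9.476, grad_y = 2*2*-4.6751 = -18.7004
  x_1 = -0.9476 - 0.01*-9.476 = -0.8528
  y_1 = -4.6751 - 0.01*-18.7004 = -4.4881
Step 2: grad_x = 2*5*-0.8528 = -8.5284, grad_y = 2*2*-4.4881 = -17.9524
  x_2 = -0.8528 - 0.01*-8.5284 = -0.7676
  y_2 = -4.4881 - 0.01*-17.9524 = -4.3086
Step 3: grad_x = 2*5*-0.7676 = -7.6756, grad_y = 2*2*-4.3086 = -17.2343
  x_3 = -0.7676 - 0.01*-7.6756 = -0.6908
  y_3 = -4.3086 - 0.01*-17.2343 = -4.1362
f(-0.6908, -4.1362) = 5*(-0.6908)^2 + 2*(-4.1362)^2 = 36.6028


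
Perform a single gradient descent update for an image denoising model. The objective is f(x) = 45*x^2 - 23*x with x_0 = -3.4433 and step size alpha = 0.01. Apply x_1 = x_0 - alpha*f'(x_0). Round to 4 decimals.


We compute the gradient at x_0 and apply the update.
f'(x) = 90*x - 23
f'(-3.4433) = 90*-3.4433 - 23 = -332.897
x_1 = -3.4433 - 0.01*-332.897 = -0.1143


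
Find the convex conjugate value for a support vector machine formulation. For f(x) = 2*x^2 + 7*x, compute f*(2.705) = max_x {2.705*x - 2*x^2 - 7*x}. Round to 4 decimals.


f*(y) = sup_x {y*x - a*x^2 - b*x} = sup_x {(y-b)*x - a*x^2}
FOC: (y - b) - 2a*x = 0 => x* = (y - b)/(2a)
x* = (2.705 - 7)/(2*2) = -1.0738
f*(2.705) = (y-b)^2/(4a) = (2.705 - 7)^2/(4*2)
= 18.447/8 = 2.3059


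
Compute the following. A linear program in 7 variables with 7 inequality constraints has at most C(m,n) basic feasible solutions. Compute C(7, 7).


Each vertex corresponds to some choice of n active constraints out of m, so the number of vertices is at most C(m, n) = m! / (n!(m-n)!).
m = 7, n = 7
Numerator: 7 * 6 * 5 * 4 * 3 * 2 * 1
Denominator: 7! = 5040
C(7, 7) = 1


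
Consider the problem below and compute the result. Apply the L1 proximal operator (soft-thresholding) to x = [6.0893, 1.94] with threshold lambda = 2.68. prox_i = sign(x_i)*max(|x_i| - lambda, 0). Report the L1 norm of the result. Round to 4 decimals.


Soft-thresholding with lambda = 2.68:
prox(6.0893) = sign(6.0893)*max(|6.0893| - 2.68, 0) = 3.4093
prox(1.94) = sign(1.94)*max(|1.94| - 2.68, 0) = 0.0
prox(x) = [3.4093, 0.0]
||prox(x)||_1 = 3.4093 + 0.0 = 3.4093


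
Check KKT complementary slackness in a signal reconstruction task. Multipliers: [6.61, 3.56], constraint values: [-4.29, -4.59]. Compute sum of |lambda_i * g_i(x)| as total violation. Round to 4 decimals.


KKT complementary slackness check:
lambda_1 * g_1 = 6.61 * -4.29 = -28.3569
lambda_2 * g_2 = 3.56 * -4.59 = -16.3404
Total violation = 28.3569 + 16.3404 = 44.6973


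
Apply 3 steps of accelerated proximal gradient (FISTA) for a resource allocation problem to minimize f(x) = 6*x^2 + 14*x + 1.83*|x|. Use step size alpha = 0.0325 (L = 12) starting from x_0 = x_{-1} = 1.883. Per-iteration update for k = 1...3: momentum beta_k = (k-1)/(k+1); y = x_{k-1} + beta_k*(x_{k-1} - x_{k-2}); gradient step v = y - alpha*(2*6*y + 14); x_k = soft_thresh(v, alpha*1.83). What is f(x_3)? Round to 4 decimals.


FISTA on f(x) = 6*x^2 + 14*x + 1.83*|x|
L = 12, alpha = 0.0325
Iteration 1: beta = 0.0, y = 1.883 + 0.0*(1.883 - 1.883) = 1.883
  grad(y) = 36.596, v = y - alpha*grad = 0.6936
  prox(v) = soft_thresh(0.6936, 0.0595) = 0.6342
Iteration 2: beta = 0.3333, y = 0.6342 + 0.3333*(0.6342 - 1.883) = 0.2179
  grad(y) = 16.6145, v = y - alpha*grad = -0.3221
  prox(v) = soft_thresh(-0.3221, 0.0595) = -0.2626
Iteration 3: beta = 0.5, y = -0.2626 + 0.5*(-0.2626 - 0.6342) = -0.711
  grad(y) = 5.4679, v = y - alpha*grad = -0.8887
  prox(v) = soft_thresh(-0.8887, 0.0595) = -0.8292
f(x_3) = 6*(-0.8292)^2 + 14*(-0.8292) + 1.83*|-0.8292| = -5.966


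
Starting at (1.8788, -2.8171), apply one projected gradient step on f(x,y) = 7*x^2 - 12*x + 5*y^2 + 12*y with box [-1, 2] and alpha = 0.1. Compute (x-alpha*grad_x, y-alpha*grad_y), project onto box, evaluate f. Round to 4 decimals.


Step 1: Compute gradient at (1.8788, -2.8171).
grad_x = 2*7*1.8788 - 12 = 14.3032
grad_y = 2*5*-2.8171 + 12 = -16.171
Step 2: Gradient step.
x_raw = 1.8788 - 0.1*14.3032 = 0.4485
y_raw = -2.8171 - 0.1*-16.171 = -1.2
Step 3: Project onto [-1, 2].
x_proj = clip(0.4485) = 0.4485
y_proj = clip(-1.2) = -1.0
Step 4: Evaluate f.
f(0.4485, -1.0) = -10.9738


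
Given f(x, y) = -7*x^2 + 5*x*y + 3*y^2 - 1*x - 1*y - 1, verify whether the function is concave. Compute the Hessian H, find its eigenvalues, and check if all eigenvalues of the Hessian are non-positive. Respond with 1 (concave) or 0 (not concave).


The Hessian of f(x,y) = -7*x^2 + 5*x*y + 3*y^2 - 1*x - 1*y - 1 is:
H = [[-14, 5], [5, 6]]
Trace = -14 + 6 = -8
Determinant = -14*6 - (5)^2 = -109
Discriminant = (-8)^2 - 4*-109 = 500.0
Eigenvalues: lambda_1 = -15.1803, lambda_2 = 7.1803
The function is not concave.

0


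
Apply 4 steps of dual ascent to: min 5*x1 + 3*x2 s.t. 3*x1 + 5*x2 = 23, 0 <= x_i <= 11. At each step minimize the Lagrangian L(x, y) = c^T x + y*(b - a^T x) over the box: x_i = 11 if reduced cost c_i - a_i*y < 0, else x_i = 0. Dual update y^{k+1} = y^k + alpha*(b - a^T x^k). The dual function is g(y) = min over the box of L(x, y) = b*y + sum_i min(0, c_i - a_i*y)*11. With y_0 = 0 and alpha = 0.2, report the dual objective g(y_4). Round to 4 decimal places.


Dual ascent for LP: min 5*x1 + 3*x2, 3*x1 + 5*x2 = 23, 0 <= x_i <= 11
Step 1: y^k = 0.0, reduced costs: (5.0, 3.0)
  x^k = (0.0, 0.0), subgradient = b - a^T x = 23.0
  y^{k+1} = 0.0 + 0.2*23.0 = 4.6
Step 2: y^k = 4.6, reduced costs: (-8.8, -20.0)
  x^k = (11.0, 11.0), subgradient = b - a^T x = -65.0
  y^{k+1} = 4.6 + 0.2*-65.0 = -8.4
Step 3: y^k = -8.4, reduced costs: (30.2, 45.0)
  x^k = (0.0, 0.0), subgradient = b - a^T x = 23.0
  y^{k+1} = -8.4 + 0.2*23.0 = -3.8
Step 4: y^k = -3.8, reduced costs: (16.4, 22.0)
  x^k = (0.0, 0.0), subgradient = b - a^T x = 23.0
  y^{k+1} = -3.8 + 0.2*23.0 = 0.8
Dual objective at y_4 = 0.8: reduced costs (2.6, -1.0), box minimizer x = (0.0, 11.0)
g(y_4) = b*y + (c1 - a1*y)*x1 + (c2 - a2*y)*x2 = 23*0.8 + 2.6*0.0 + (-1.0)*11.0 = 18.4 + 0.0 - 11.0 = 7.4


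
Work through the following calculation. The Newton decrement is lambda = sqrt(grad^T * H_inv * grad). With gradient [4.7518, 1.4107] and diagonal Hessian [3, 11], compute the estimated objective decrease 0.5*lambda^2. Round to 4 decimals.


Step 1: H is diagonal, so H^(-1) * g = [1.5839, 0.1282].
Step 2: g^T H^(-1) g = sum_i g_i^2 / H_ii
  = (4.7518)^2/3 + (1.4107)^2/11
  = 7.5265 + 0.1809 = 7.7075
Step 3: Objective decrease = 0.5 * g^T H^(-1) g = 3.8537


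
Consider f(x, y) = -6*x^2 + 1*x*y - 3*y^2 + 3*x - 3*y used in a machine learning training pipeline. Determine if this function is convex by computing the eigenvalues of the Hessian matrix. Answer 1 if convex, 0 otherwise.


The Hessian of f(x,y) = -6*x^2 + 1*x*y - 3*y^2 + 3*x - 3*y is:
H = [[-12, 1], [1, -6]]
Trace = -12 - 6 = -18
Determinant = -12*-6 - (1)^2 = 71
Discriminant = (-18)^2 - 4*71 = 40.0
Eigenvalues: lambda_1 = -12.1623, lambda_2 = -5.8377
The function is not convex.

0


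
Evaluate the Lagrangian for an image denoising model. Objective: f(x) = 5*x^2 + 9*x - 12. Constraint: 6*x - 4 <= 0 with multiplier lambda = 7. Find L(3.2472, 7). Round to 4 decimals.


Step 1: Evaluate f(x).
f(3.2472) = 5*3.2472^2 + 9*3.2472 - 12 = 69.9463
Step 2: Evaluate g(x).
g(3.2472) = 6*3.2472 - 4 = 15.4832
Step 3: Compute Lagrangian.
L = 69.9463 + 7*15.4832 = 178.3287


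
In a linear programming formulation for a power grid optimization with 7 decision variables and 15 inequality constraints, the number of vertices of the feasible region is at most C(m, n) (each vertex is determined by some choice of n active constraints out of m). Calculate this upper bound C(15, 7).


Each vertex corresponds to some choice of n active constraints out of m, so the number of vertices is at most C(m, n) = m! / (n!(m-n)!).
m = 15, n = 7
Numerator: 15 * 14 * 13 * 12 * 11 * 10 * 9
Denominator: 7! = 5040
C(15, 7) = 6435


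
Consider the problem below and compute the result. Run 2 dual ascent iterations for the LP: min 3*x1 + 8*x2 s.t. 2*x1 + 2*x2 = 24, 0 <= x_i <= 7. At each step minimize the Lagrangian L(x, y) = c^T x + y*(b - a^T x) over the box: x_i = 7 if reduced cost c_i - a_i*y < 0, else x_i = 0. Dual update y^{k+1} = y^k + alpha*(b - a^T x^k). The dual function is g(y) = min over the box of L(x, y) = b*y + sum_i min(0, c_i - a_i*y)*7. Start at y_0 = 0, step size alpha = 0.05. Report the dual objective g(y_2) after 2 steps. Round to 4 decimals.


Dual ascent for LP: min 3*x1 + 8*x2, 2*x1 + 2*x2 = 24, 0 <= x_i <= 7
Step 1: y^k = 0.0, reduced costs: (3.0, 8.0)
  x^k = (0.0, 0.0), subgradient = b - a^T x = 24.0
  y^{k+1} = 0.0 + 0.05*24.0 = 1.2
Step 2: y^k = 1.2, reduced costs: (0.6, 5.6)
  x^k = (0.0, 0.0), subgradient = b - a^T x = 24.0
  y^{k+1} = 1.2 + 0.05*24.0 = 2.4
Dual objective at y_2 = 2.4: reduced costs (-1.8, 3.2), box minimizer x = (7.0, 0.0)
g(y_2) = b*y + (c1 - a1*y)*x1 + (c2 - a2*y)*x2 = 24*2.4 + (-1.8)*7.0 + 3.2*0.0 = 57.6 - 12.6 + 0.0 = 45.0


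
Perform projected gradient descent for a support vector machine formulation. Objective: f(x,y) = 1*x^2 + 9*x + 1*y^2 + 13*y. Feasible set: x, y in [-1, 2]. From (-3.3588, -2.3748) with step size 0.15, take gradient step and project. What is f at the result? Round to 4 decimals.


Step 1: Compute gradient at (-3.3588, -2.3748).
grad_x = 2*1*-3.3588 + 9 = 2.2824
grad_y = 2*1*-2.3748 + 13 = 8.2504
Step 2: Gradient step.
x_raw = -3.3588 - 0.15*2.2824 = -3.7012
y_raw = -2.3748 - 0.15*8.2504 = -3.6124
Step 3: Project onto [-1, 2].
x_proj = clip(-3.7012) = -1.0
y_proj = clip(-3.6124) = -1.0
Step 4: Evaluate f.
f(-1.0, -1.0) = -20.0


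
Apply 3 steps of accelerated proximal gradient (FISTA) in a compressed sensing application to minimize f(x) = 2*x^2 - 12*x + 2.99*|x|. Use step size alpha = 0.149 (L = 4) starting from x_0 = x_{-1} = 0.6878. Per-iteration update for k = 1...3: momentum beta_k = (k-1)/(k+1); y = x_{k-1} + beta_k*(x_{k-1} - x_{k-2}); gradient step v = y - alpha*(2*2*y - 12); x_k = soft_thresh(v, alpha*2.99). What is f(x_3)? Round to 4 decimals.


FISTA on f(x) = 2*x^2 - 12*x + 2.99*|x|
L = 4, alpha = 0.149
Iteration 1: beta = 0.0, y = 0.6878 + 0.0*(0.6878 - 0.6878) = 0.6878
  grad(y) = -9.2488, v = y - alpha*grad = 2.0659
  prox(v) = soft_thresh(2.0659, 0.4455) = 1.6204
Iteration 2: beta = 0.3333, y = 1.6204 + 0.3333*(1.6204 - 0.6878) = 1.9312
  grad(y) = -4.2751, v = y - alpha*grad = 2.5682
  prox(v) = soft_thresh(2.5682, 0.4455) = 2.1227
Iteration 3: beta = 0.5, y = 2.1227 + 0.5*(2.1227 - 1.6204) = 2.3739
  grad(y) = -2.5045, v = y - alpha*grad = 2.747
  prox(v) = soft_thresh(2.747, 0.4455) = 2.3015
f(x_3) = 2*2.3015^2 - 12*2.3015 + 2.99*|2.3015| = -10.1427


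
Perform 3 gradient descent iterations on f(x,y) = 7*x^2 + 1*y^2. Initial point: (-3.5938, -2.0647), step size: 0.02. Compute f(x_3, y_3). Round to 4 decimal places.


Gradient descent on f(x,y) = 7*x^2 + 1*y^2.
Starting point: (-3.5938, -2.0647), alpha = 0.02
Step 1: grad_x = 2*7*-3.5938 = -50.3132, grad_y = 2*1*-2.0647 = -4.1294
  x_1 = -3.5938 - 0.02*-50.3132 = -2.5875
  y_1 = -2.0647 - 0.02*-4.1294 = -1.9821
Step 2: grad_x = 2*7*-2.5875 = -36.2255, grad_y = 2*1*-1.9821 = -3.9642
  x_2 = -2.5875 - 0.02*-36.2255 = -1.863
  y_2 = -1.9821 - 0.02*-3.9642 = -1.9028
Step 3: grad_x = 2*7*-1.863 = -26.0824, grad_y = 2*1*-1.9028 = -3.8057
  x_3 = -1.863 - 0.02*-26.0824 = -1.3414
  y_3 = -1.9028 - 0.02*-3.8057 = -1.8267
f(-1.3414, -1.8267) = 7*(-1.3414)^2 + 1*(-1.8267)^2 = 15.932


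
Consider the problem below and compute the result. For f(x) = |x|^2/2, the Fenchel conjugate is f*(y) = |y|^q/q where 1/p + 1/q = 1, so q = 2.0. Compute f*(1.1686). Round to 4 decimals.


The conjugate exponent q satisfies 1/p + 1/q = 1.
p = 2, so q = 2/(2 - 1) = 2.0
|y|^q = 1.1686^2.0 = 1.3656
f*(1.1686) = 1.3656 / 2.0 = 0.6828


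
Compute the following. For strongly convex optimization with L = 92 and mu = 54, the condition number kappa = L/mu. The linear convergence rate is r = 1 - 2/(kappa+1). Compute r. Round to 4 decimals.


Step 1: Compute the condition number.
kappa = L/mu = 92/54 = 1.7037
Step 2: Compute the convergence rate.
r = 1 - 2/(kappa + 1) = 1 - 2*mu/(L + mu) = (L - mu)/(L + mu) = 38/146 = 0.2603


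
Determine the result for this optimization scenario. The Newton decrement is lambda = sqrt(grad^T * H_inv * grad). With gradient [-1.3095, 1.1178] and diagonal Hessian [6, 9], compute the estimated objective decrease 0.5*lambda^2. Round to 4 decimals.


Step 1: H is diagonal, so H^(-1) * g = [-0.2183, 0.1242].
Step 2: g^T H^(-1) g = sum_i g_i^2 / H_ii
  = (-1.3095)^2/6 + (1.1178)^2/9
  = 0.2858 + 0.1388 = 0.4246
Step 3: Objective decrease = 0.5 * g^T H^(-1) g = 0.2123


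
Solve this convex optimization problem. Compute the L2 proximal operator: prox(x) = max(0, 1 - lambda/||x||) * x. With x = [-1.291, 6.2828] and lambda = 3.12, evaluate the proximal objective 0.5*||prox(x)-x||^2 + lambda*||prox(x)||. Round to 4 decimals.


Step 1: Compute ||x||.
||x|| = 6.4141
Step 2: Compute scaling factor.
scale = max(0, 1 - 3.12/6.4141) = 0.5136
Step 3: prox(x) = [-0.663, 3.2267]
||prox(x)|| = 3.2941
Step 4: Proximal objective.
0.5*||prox-x||^2 = 4.8672
lambda*||prox|| = 10.2776
Total = 15.1447


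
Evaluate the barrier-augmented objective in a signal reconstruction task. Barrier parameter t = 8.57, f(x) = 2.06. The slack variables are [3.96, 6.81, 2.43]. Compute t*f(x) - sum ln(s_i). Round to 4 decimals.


Step 1: Compute log-barrier.
ln values: [1.3762, 1.9184, 0.8879]
phi = -(1.3762 + 1.9184 + 0.8879) = -4.1825
Step 2: Compute augmented objective.
t*f(x) = 8.57*2.06 = 17.6542
Total = 17.6542 - 4.1825 = 13.4717


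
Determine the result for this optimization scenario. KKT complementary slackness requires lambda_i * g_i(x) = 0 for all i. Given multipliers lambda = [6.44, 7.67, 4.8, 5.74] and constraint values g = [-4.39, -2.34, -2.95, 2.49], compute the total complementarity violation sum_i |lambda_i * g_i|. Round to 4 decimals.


KKT complementary slackness check:
lambda_1 * g_1 = 6.44 * -4.39 = -28.2716
lambda_2 * g_2 = 7.67 * -2.34 = -17.9478
lambda_3 * g_3 = 4.8 * -2.95 = -14.16
lambda_4 * g_4 = 5.74 * 2.49 = 14.2926
Total violation = 28.2716 + 17.9478 + 14.16 + 14.2926 = 74.672


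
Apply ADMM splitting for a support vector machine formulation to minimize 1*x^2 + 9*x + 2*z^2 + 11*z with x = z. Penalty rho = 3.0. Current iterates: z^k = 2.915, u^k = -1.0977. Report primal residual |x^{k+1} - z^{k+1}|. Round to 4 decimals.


ADMM iteration with rho = 3.0, z^k = 2.915, u^k = -1.0977
Step 1: x-update.
Minimize 1*x^2 + 9*x + (3.0/2)*(x - 2.915 - 1.0977)^2
FOC: (2*1 + 3.0)*x = -9 + 3.0*(2.915 + 1.0977)
x^{k+1} = 0.6076
Step 2: z-update.
Minimize 2*z^2 + 11*z + (3.0/2)*(0.6076 - z - 1.0977)^2
FOC: (2*2 + 3.0)*z = -11 + 3.0*(0.6076 - 1.0977)
z^{k+1} = -1.7815
Step 3: u-update.
u^{k+1} = -1.0977 + 0.6076 + 1.7815 = 1.2914
Step 4: Primal residual = |0.6076 + 1.7815| = 2.3891


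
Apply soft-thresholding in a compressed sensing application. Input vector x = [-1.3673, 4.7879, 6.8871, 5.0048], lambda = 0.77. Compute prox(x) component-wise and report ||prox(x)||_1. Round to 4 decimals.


Soft-thresholding with lambda = 0.77:
prox(-1.3673) = sign(-1.3673)*max(|-1.3673| - 0.77, 0) = -0.5973
prox(4.7879) = sign(4.7879)*max(|4.7879| - 0.77, 0) = 4.0179
prox(6.8871) = sign(6.8871)*max(|6.8871| - 0.77, 0) = 6.1171
prox(5.0048) = sign(5.0048)*max(|5.0048| - 0.77, 0) = 4.2348
prox(x) = [-0.5973, 4.0179, 6.1171, 4.2348]
||prox(x)||_1 = 0.5973 + 4.0179 + 6.1171 + 4.2348 = 14.9671


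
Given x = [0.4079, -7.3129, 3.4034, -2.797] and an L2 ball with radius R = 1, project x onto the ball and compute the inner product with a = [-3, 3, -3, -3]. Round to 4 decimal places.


Step 1: Compute ||x|| (intermediates to 6 decimals).
||x|| = sqrt(0.4079^2 + (-7.3129)^2 + 3.4034^2 + (-2.797)^2) = 8.547001
Step 2: Project.
Since ||x|| > R, scale = R/||x|| = 1/8.547001 = 0.117, proj(x) = scale * x
proj(x) = [0.047724, -0.855609, 0.398198, -0.327249]
Step 3: Dot product.
a^T * proj(x) = -3*0.047724 + 3*(-0.855609) - 3*0.398198 - 3*(-0.327249) = -2.9228


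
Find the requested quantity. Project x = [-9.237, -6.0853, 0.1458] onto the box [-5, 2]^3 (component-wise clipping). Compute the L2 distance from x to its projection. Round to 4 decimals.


Project each component onto [-5, 2].
clip(-9.237) = -5.0, clip(-6.0853) = -5.0, clip(0.1458) = 0.1458
Projection = [-5.0, -5.0, 0.1458]
Squared diffs: [17.9522, 1.1779, 0.0]
Distance = sqrt(19.1301) = 4.3738


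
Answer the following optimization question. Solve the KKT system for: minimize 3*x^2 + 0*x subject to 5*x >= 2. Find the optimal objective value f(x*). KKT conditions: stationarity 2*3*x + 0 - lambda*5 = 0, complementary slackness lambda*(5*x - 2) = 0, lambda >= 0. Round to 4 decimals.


Step 1: Try lambda = 0 (constraint inactive).
x_unc = 0/(2*3) = 0.0
Check: 5*0.0 = 0.0 < 2 -- violated!
Step 2: Constraint must be active: 5*x = 2
x* = 2/5 = 0.4
lambda = (2*3*0.4 + 0)/5 = 0.48
Step 3: Compute optimal value.
f(x*) = 3*0.4^2 + 0*0.4 = 0.48


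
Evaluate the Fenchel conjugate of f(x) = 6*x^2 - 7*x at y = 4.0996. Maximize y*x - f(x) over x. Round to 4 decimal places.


f*(y) = sup_x {y*x - a*x^2 - b*x} = sup_x {(y-b)*x - a*x^2}
FOC: (y - b) - 2a*x = 0 => x* = (y - b)/(2a)
x* = (4.0996 + 7)/(2*6) = 0.925
f*(4.0996) = (y-b)^2/(4a) = (4.0996 + 7)^2/(4*6)
= 123.2011/24 = 5.1334


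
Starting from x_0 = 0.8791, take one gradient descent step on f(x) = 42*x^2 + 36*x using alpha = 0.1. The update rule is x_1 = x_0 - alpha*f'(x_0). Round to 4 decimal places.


We compute the gradient at x_0 and apply the update.
f'(x) = 84*x + 36
f'(0.8791) = 84*0.8791 + 36 = 109.8444
x_1 = 0.8791 - 0.1*109.8444 = -10.1053


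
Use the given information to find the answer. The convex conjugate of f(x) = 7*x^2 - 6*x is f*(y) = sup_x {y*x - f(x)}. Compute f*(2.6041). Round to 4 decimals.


f*(y) = sup_x {y*x - a*x^2 - b*x} = sup_x {(y-b)*x - a*x^2}
FOC: (y - b) - 2a*x = 0 => x* = (y - b)/(2a)
x* = (2.6041 + 6)/(2*7) = 0.6146
f*(2.6041) = (y-b)^2/(4a) = (2.6041 + 6)^2/(4*7)
= 74.0305/28 = 2.6439


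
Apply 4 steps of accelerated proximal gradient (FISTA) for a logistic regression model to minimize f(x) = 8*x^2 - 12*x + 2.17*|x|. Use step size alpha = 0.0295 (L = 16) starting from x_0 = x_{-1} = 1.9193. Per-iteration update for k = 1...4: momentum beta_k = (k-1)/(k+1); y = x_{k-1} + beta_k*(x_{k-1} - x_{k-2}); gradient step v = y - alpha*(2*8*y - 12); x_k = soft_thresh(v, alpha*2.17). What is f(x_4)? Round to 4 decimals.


FISTA on f(x) = 8*x^2 - 12*x + 2.17*|x|
L = 16, alpha = 0.0295
Iteration 1: beta = 0.0, y = 1.9193 + 0.0*(1.9193 - 1.9193) = 1.9193
  grad(y) = 18.7088, v = y - alpha*grad = 1.3674
  prox(v) = soft_thresh(1.3674, 0.064) = 1.3034
Iteration 2: beta = 0.3333, y = 1.3034 + 0.3333*(1.3034 - 1.9193) = 1.0981
  grad(y) = 5.5691, v = y - alpha*grad = 0.9338
  prox(v) = soft_thresh(0.9338, 0.064) = 0.8698
Iteration 3: beta = 0.5, y = 0.8698 + 0.5*(0.8698 - 1.3034) = 0.653
  grad(y) = -1.5527, v = y - alpha*grad = 0.6988
  prox(v) = soft_thresh(0.6988, 0.064) = 0.6347
Iteration 4: beta = 0.6, y = 0.6347 + 0.6*(0.6347 - 0.8698) = 0.4937
  grad(y) = -4.1002, v = y - alpha*grad = 0.6147
  prox(v) = soft_thresh(0.6147, 0.064) = 0.5507
f(x_4) = 8*0.5507^2 - 12*0.5507 + 2.17*|0.5507| = -2.9872


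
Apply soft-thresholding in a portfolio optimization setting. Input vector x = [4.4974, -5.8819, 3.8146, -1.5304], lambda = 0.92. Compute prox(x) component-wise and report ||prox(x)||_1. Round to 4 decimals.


Soft-thresholding with lambda = 0.92:
prox(4.4974) = sign(4.4974)*max(|4.4974| - 0.92, 0) = 3.5774
prox(-5.8819) = sign(-5.8819)*max(|-5.8819| - 0.92, 0) = -4.9619
prox(3.8146) = sign(3.8146)*max(|3.8146| - 0.92, 0) = 2.8946
prox(-1.5304) = sign(-1.5304)*max(|-1.5304| - 0.92, 0) = -0.6104
prox(x) = [3.5774, -4.9619, 2.8946, -0.6104]
||prox(x)||_1 = 3.5774 + 4.9619 + 2.8946 + 0.6104 = 12.0443


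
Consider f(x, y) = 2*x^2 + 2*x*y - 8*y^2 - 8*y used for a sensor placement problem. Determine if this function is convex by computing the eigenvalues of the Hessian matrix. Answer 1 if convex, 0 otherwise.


The Hessian of f(x,y) = 2*x^2 + 2*x*y - 8*y^2 - 8*y is:
H = [[4, 2], [2, -16]]
Trace = 4 - 16 = -12
Determinant = 4*-16 - (2)^2 = -68
Discriminant = (-12)^2 - 4*-68 = 416.0
Eigenvalues: lambda_1 = -16.198, lambda_2 = 4.198
The function is not convex.

0


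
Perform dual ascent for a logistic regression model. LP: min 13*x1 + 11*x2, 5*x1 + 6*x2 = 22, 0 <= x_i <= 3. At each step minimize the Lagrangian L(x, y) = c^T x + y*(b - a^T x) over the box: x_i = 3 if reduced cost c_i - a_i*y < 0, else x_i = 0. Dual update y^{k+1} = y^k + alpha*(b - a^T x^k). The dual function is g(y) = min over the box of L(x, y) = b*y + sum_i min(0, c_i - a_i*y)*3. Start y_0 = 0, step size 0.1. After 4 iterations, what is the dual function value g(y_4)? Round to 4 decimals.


Dual ascent for LP: min 13*x1 + 11*x2, 5*x1 + 6*x2 = 22, 0 <= x_i <= 3
Step 1: y^k = 0.0, reduced costs: (13.0, 11.0)
  x^k = (0.0, 0.0), subgradient = b - a^T x = 22.0
  y^{k+1} = 0.0 + 0.1*22.0 = 2.2
Step 2: y^k = 2.2, reduced costs: (2.0, -2.2)
  x^k = (0.0, 3.0), subgradient = b - a^T x = 4.0
  y^{k+1} = 2.2 + 0.1*4.0 = 2.6
Step 3: y^k = 2.6, reduced costs: (0.0, -4.6)
  x^k = (0.0, 3.0), subgradient = b - a^T x = 4.0
  y^{k+1} = 2.6 + 0.1*4.0 = 3.0
Step 4: y^k = 3.0, reduced costs: (-2.0, -7.0)
  x^k = (3.0, 3.0), subgradient = b - a^T x = -11.0
  y^{k+1} = 3.0 + 0.1*-11.0 = 1.9
Dual objective at y_4 = 1.9: reduced costs (3.5, -0.4), box minimizer x = (0.0, 3.0)
g(y_4) = b*y + (c1 - a1*y)*x1 + (c2 - a2*y)*x2 = 22*1.9 + 3.5*0.0 + (-0.4)*3.0 = 41.8 + 0.0 - 1.2 = 40.6


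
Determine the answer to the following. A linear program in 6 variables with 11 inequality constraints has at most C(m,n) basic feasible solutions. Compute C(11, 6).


Each vertex corresponds to some choice of n active constraints out of m, so the number of vertices is at most C(m, n) = m! / (n!(m-n)!).
m = 11, n = 6
Numerator: 11 * 10 * 9 * 8 * 7 * 6
Denominator: 6! = 720
C(11, 6) = 462


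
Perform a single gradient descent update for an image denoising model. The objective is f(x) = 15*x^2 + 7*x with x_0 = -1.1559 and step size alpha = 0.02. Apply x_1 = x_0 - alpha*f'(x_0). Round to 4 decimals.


We compute the gradient at x_0 and apply the update.
f'(x) = 30*x + 7
f'(-1.1559) = 30*-1.1559 + 7 = -27.677
x_1 = -1.1559 - 0.02*-27.677 = -0.6024


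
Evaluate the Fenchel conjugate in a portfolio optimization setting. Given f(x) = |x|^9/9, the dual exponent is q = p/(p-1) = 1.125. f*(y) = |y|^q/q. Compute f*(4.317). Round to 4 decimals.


The conjugate exponent q satisfies 1/p + 1/q = 1.
p = 9, so q = 9/(9 - 1) = 1.125
|y|^q = 4.317^1.125 = 5.183
f*(4.317) = 5.183 / 1.125 = 4.6071


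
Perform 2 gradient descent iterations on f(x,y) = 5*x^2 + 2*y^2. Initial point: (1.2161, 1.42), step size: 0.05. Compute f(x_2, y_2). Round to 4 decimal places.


Gradient descent on f(x,y) = 5*x^2 + 2*y^2.
Starting point: (1.2161, 1.42), alpha = 0.05
Step 1: grad_x = 2*5*1.2161 = 12.161, grad_y = 2*2*1.42 = 5.68
  x_1 = 1.2161 - 0.05*12.161 = 0.6081
  y_1 = 1.42 - 0.05*5.68 = 1.136
Step 2: grad_x = 2*5*0.6081 = 6.0805, grad_y = 2*2*1.136 = 4.544
  x_2 = 0.6081 - 0.05*6.0805 = 0.304
  y_2 = 1.136 - 0.05*4.544 = 0.9088
f(0.304, 0.9088) = 5*0.304^2 + 2*0.9088^2 = 2.114


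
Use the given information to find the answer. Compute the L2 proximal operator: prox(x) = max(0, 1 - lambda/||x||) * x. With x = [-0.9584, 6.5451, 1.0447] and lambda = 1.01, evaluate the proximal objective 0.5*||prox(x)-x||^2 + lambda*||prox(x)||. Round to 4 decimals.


Step 1: Compute ||x||.
||x|| = 6.6969
Step 2: Compute scaling factor.
scale = max(0, 1 - 1.01/6.6969) = 0.8492
Step 3: prox(x) = [-0.8139, 5.558, 0.8871]
||prox(x)|| = 5.6869
Step 4: Proximal objective.
0.5*||prox-x||^2 = 0.5101
lambda*||prox|| = 5.7438
Total = 6.2538


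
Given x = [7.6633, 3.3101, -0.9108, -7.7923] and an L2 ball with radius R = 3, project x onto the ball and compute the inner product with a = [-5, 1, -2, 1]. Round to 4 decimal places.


Step 1: Compute ||x|| (intermediates to 6 decimals).
||x|| = sqrt(7.6633^2 + 3.3101^2 + (-0.9108)^2 + (-7.7923)^2) = 11.455672
Step 2: Project.
Since ||x|| > R, scale = R/||x|| = 3/11.455672 = 0.261879, proj(x) = scale * x
proj(x) = [2.006857, 0.866846, -0.238519, -2.04064]
Step 3: Dot product.
a^T * proj(x) = -5*2.006857 + 1*0.866846 - 2*(-0.238519) + 1*(-2.04064) = -10.731


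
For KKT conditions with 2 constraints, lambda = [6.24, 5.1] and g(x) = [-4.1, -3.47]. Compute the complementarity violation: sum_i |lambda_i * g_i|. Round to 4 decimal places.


KKT complementary slackness check:
lambda_1 * g_1 = 6.24 * -4.1 = -25.584
lambda_2 * g_2 = 5.1 * -3.47 = -17.697
Total violation = 25.584 + 17.697 = 43.281


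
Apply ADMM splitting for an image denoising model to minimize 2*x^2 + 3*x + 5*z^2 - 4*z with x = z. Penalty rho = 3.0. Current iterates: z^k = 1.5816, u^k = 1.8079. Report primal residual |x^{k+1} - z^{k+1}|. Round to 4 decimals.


ADMM iteration with rho = 3.0, z^k = 1.5816, u^k = 1.8079
Step 1: x-update.
Minimize 2*x^2 + 3*x + (3.0/2)*(x - 1.5816 + 1.8079)^2
FOC: (2*2 + 3.0)*x = -3 + 3.0*(1.5816 - 1.8079)
x^{k+1} = -0.5256
Step 2: z-update.
Minimize 5*z^2 - 4*z + (3.0/2)*(-0.5256 - z + 1.8079)^2
FOC: (2*5 + 3.0)*z = 4 + 3.0*(-0.5256 + 1.8079)
z^{k+1} = 0.6036
Step 3: u-update.
u^{k+1} = 1.8079 - 0.5256 - 0.6036 = 0.6787
Step 4: Primal residual = |-0.5256 - 0.6036| = 1.1292


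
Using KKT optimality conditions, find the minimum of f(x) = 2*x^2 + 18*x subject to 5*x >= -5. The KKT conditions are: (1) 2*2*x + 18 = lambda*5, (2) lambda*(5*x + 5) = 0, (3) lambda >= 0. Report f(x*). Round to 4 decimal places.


Step 1: Try lambda = 0 (constraint inactive).
x_unc = -18/(2*2) = -4.5
Check: 5*-4.5 = -22.5 < -5 -- violated!
Step 2: Constraint must be active: 5*x = -5
x* = -5/5 = -1.0
lambda = (2*2*(-1.0) + 18)/5 = 2.8
Step 3: Compute optimal value.
f(x*) = 2*(-1.0)^2 + 18*(-1.0) = -16.0


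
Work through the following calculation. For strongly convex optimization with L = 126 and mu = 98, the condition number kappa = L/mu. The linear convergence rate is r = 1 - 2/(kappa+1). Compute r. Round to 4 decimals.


Step 1: Compute the condition number.
kappa = L/mu = 126/98 = 1.2857
Step 2: Compute the convergence rate.
r = 1 - 2/(kappa + 1) = 1 - 2*mu/(L + mu) = (L - mu)/(L + mu) = 28/224 = 0.125


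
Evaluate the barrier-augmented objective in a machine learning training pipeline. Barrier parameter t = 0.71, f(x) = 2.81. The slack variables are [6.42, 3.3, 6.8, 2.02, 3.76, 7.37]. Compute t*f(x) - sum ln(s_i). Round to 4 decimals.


Step 1: Compute log-barrier.
ln values: [1.8594, 1.1939, 1.9169, 0.7031, 1.3244, 1.9974]
phi = -(1.8594 + 1.1939 + 1.9169 + 0.7031 + 1.3244 + 1.9974) = -8.9952
Step 2: Compute augmented objective.
t*f(x) = 0.71*2.81 = 1.9951
Total = 1.9951 - 8.9952 = -7.0001


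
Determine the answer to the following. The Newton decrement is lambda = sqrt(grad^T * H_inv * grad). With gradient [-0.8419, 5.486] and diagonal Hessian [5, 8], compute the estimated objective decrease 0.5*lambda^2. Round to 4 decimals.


Step 1: H is diagonal, so H^(-1) * g = [-0.1684, 0.6858].
Step 2: g^T H^(-1) g = sum_i g_i^2 / H_ii
  = (-0.8419)^2/5 + (5.486)^2/8
  = 0.1418 + 3.762 = 3.9038
Step 3: Objective decrease = 0.5 * g^T H^(-1) g = 1.9519


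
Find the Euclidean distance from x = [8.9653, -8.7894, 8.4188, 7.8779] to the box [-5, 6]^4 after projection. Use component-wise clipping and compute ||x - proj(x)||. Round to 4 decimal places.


Project each component onto [-5, 6].
clip(8.9653) = 6.0, clip(-8.7894) = -5.0, clip(8.4188) = 6.0, clip(7.8779) = 6.0
Projection = [6.0, -5.0, 6.0, 6.0]
Squared diffs: [8.793, 14.3596, 5.8506, 3.5265]
Distance = sqrt(32.5297) = 5.7035


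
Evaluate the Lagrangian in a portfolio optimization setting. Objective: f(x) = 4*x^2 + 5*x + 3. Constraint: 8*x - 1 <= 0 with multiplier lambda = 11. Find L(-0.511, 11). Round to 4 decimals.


Step 1: Evaluate f(x).
f(-0.511) = 4*(-0.511)^2 + 5*(-0.511) + 3 = 1.4895
Step 2: Evaluate g(x).
g(-0.511) = 8*-0.511 - 1 = -5.088
Step 3: Compute Lagrangian.
L = 1.4895 + 11*-5.088 = -54.4785


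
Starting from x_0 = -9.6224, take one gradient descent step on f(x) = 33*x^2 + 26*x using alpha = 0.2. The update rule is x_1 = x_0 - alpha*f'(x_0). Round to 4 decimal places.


We compute the gradient at x_0 and apply the update.
f'(x) = 66*x + 26
f'(-9.6224) = 66*-9.6224 + 26 = -609.0784
x_1 = -9.6224 - 0.2*-609.0784 = 112.1933


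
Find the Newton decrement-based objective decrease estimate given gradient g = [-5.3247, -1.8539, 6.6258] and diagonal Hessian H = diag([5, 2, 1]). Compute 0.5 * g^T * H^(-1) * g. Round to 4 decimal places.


Step 1: H is diagonal, so H^(-1) * g = [-1.0649, -0.927, 6.6258].
Step 2: g^T H^(-1) g = sum_i g_i^2 / H_ii
  = (-5.3247)^2/5 + (-1.8539)^2/2 + (6.6258)^2/1
  = 5.6705 + 1.7185 + 43.9012 = 51.2902
Step 3: Objective decrease = 0.5 * g^T H^(-1) g = 25.6451


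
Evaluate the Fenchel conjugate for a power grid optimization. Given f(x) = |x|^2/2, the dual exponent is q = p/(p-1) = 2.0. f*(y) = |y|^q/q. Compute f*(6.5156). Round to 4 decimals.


The conjugate exponent q satisfies 1/p + 1/q = 1.
p = 2, so q = 2/(2 - 1) = 2.0
|y|^q = 6.5156^2.0 = 42.453
f*(6.5156) = 42.453 / 2.0 = 21.2265


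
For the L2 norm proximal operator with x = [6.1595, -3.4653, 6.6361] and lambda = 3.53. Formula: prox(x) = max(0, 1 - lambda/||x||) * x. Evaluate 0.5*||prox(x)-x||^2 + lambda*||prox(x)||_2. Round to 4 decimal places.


Step 1: Compute ||x||.
||x|| = 9.6946
Step 2: Compute scaling factor.
scale = max(0, 1 - 3.53/9.6946) = 0.6359
Step 3: prox(x) = [3.9167, -2.2035, 4.2198]
||prox(x)|| = 6.1646
Step 4: Proximal objective.
0.5*||prox-x||^2 = 6.2305
lambda*||prox|| = 21.761
Total = 27.9915


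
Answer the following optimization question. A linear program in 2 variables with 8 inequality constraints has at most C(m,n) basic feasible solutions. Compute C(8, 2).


Each vertex corresponds to some choice of n active constraints out of m, so the number of vertices is at most C(m, n) = m! / (n!(m-n)!).
m = 8, n = 2
Numerator: 8 * 7
Denominator: 2! = 2
C(8, 2) = 28


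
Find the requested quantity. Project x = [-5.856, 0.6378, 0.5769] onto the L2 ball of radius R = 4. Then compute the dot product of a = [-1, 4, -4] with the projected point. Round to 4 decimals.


Step 1: Compute ||x|| (intermediates to 6 decimals).
||x|| = sqrt((-5.856)^2 + 0.6378^2 + 0.5769^2) = 5.918812
Step 2: Project.
Since ||x|| > R, scale = R/||x|| = 4/5.918812 = 0.675811, proj(x) = scale * x
proj(x) = [-3.957549, 0.431032, 0.389875]
Step 3: Dot product.
a^T * proj(x) = -1*(-3.957549) + 4*0.431032 - 4*0.389875 = 4.1222


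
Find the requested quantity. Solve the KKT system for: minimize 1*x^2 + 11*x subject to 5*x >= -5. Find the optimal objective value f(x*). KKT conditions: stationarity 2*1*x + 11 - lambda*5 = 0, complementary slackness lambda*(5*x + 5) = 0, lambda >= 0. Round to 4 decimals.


Step 1: Try lambda = 0 (constraint inactive).
x_unc = -11/(2*1) = -5.5
Check: 5*-5.5 = -27.5 < -5 -- violated!
Step 2: Constraint must be active: 5*x = -5
x* = -5/5 = -1.0
lambda = (2*1*(-1.0) + 11)/5 = 1.8
Step 3: Compute optimal value.
f(x*) = 1*(-1.0)^2 + 11*(-1.0) = -10.0


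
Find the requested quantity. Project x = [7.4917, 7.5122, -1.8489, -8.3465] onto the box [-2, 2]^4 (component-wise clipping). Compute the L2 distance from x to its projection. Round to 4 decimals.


Project each component onto [-2, 2].
clip(7.4917) = 2.0, clip(7.5122) = 2.0, clip(-1.8489) = -1.8489, clip(-8.3465) = -2.0
Projection = [2.0, 2.0, -1.8489, -2.0]
Squared diffs: [30.1588, 30.3843, 0.0, 40.2781]
Distance = sqrt(100.8212) = 10.041


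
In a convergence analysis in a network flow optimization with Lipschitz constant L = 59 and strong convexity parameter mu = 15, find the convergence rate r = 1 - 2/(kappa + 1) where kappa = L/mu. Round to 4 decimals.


Step 1: Compute the condition number.
kappa = L/mu = 59/15 = 3.9333
Step 2: Compute the convergence rate.
r = 1 - 2/(kappa + 1) = 1 - 2*mu/(L + mu) = (L - mu)/(L + mu) = 44/74 = 0.5946


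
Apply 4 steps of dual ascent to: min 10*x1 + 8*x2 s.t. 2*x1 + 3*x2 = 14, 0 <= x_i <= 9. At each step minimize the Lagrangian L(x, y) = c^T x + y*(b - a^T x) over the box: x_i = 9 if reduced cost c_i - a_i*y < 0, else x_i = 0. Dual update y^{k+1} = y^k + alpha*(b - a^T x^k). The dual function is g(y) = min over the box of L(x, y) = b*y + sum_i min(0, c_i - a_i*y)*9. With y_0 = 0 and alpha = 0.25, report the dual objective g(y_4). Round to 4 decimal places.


Dual ascent for LP: min 10*x1 + 8*x2, 2*x1 + 3*x2 = 14, 0 <= x_i <= 9
Step 1: y^k = 0.0, reduced costs: (10.0, 8.0)
  x^k = (0.0, 0.0), subgradient = b - a^T x = 14.0
  y^{k+1} = 0.0 + 0.25*14.0 = 3.5
Step 2: y^k = 3.5, reduced costs: (3.0, -2.5)
  x^k = (0.0, 9.0), subgradient = b - a^T x = -13.0
  y^{k+1} = 3.5 + 0.25*-13.0 = 0.25
Step 3: y^k = 0.25, reduced costs: (9.5, 7.25)
  x^k = (0.0, 0.0), subgradient = b - a^T x = 14.0
  y^{k+1} = 0.25 + 0.25*14.0 = 3.75
Step 4: y^k = 3.75, reduced costs: (2.5, -3.25)
  x^k = (0.0, 9.0), subgradient = b - a^T x = -13.0
  y^{k+1} = 3.75 + 0.25*-13.0 = 0.5
Dual objective at y_4 = 0.5: reduced costs (9.0, 6.5), box minimizer x = (0.0, 0.0)
g(y_4) = b*y + (c1 - a1*y)*x1 + (c2 - a2*y)*x2 = 14*0.5 + 9.0*0.0 + 6.5*0.0 = 7.0 + 0.0 + 0.0 = 7.0


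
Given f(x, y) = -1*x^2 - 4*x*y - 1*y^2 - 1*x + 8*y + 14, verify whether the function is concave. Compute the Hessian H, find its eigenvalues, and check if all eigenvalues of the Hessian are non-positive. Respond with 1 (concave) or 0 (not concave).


The Hessian of f(x,y) = -1*x^2 - 4*x*y - 1*y^2 - 1*x + 8*y + 14 is:
H = [[-2, -4], [-4, -2]]
Trace = -2 - 2 = -4
Determinant = -2*-2 - (-4)^2 = -12
Discriminant = (-4)^2 - 4*-12 = 64.0
Eigenvalues: lambda_1 = -6.0, lambda_2 = 2.0
The function is not concave.

0


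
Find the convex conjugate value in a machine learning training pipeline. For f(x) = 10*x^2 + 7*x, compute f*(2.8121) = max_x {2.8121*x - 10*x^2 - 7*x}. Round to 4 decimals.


f*(y) = sup_x {y*x - a*x^2 - b*x} = sup_x {(y-b)*x - a*x^2}
FOC: (y - b) - 2a*x = 0 => x* = (y - b)/(2a)
x* = (2.8121 - 7)/(2*10) = -0.2094
f*(2.8121) = (y-b)^2/(4a) = (2.8121 - 7)^2/(4*10)
= 17.5385/40 = 0.4385


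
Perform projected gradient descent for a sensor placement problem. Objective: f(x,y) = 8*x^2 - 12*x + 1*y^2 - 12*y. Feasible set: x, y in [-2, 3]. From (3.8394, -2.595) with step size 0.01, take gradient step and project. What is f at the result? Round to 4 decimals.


Step 1: Compute gradient at (3.8394, -2.595).
grad_x = 2*8*3.8394 - 12 = 49.4304
grad_y = 2*1*-2.595 - 12 = -17.19
Step 2: Gradient step.
x_raw = 3.8394 - 0.01*49.4304 = 3.3451
y_raw = -2.595 - 0.01*-17.19 = -2.4231
Step 3: Project onto [-2, 3].
x_proj = clip(3.3451) = 3.0
y_proj = clip(-2.4231) = -2.0
Step 4: Evaluate f.
f(3.0, -2.0) = 64.0
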